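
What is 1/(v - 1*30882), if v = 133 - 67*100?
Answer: -1/37449 ≈ -2.6703e-5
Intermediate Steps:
v = -6567 (v = 133 - 6700 = -6567)
1/(v - 1*30882) = 1/(-6567 - 1*30882) = 1/(-6567 - 30882) = 1/(-37449) = -1/37449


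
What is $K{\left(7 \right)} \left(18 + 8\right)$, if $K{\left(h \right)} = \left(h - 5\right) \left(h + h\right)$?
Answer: $728$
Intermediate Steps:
$K{\left(h \right)} = 2 h \left(-5 + h\right)$ ($K{\left(h \right)} = \left(-5 + h\right) 2 h = 2 h \left(-5 + h\right)$)
$K{\left(7 \right)} \left(18 + 8\right) = 2 \cdot 7 \left(-5 + 7\right) \left(18 + 8\right) = 2 \cdot 7 \cdot 2 \cdot 26 = 28 \cdot 26 = 728$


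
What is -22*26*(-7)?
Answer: 4004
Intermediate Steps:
-22*26*(-7) = -572*(-7) = 4004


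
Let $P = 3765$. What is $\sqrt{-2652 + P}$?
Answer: $\sqrt{1113} \approx 33.362$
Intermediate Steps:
$\sqrt{-2652 + P} = \sqrt{-2652 + 3765} = \sqrt{1113}$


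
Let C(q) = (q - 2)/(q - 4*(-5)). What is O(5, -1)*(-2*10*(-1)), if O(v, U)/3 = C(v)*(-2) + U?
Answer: -372/5 ≈ -74.400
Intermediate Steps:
C(q) = (-2 + q)/(20 + q) (C(q) = (-2 + q)/(q + 20) = (-2 + q)/(20 + q))
O(v, U) = 3*U - 6*(-2 + v)/(20 + v) (O(v, U) = 3*(((-2 + v)/(20 + v))*(-2) + U) = 3*(-2*(-2 + v)/(20 + v) + U) = 3*(U - 2*(-2 + v)/(20 + v)) = 3*U - 6*(-2 + v)/(20 + v))
O(5, -1)*(-2*10*(-1)) = (3*(4 - 2*5 - (20 + 5))/(20 + 5))*(-2*10*(-1)) = (3*(4 - 10 - 1*25)/25)*(-20*(-1)) = (3*(1/25)*(4 - 10 - 25))*20 = (3*(1/25)*(-31))*20 = -93/25*20 = -372/5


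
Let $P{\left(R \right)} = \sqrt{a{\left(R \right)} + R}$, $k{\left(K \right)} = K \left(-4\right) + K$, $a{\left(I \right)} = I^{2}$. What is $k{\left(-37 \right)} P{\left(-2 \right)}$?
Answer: $111 \sqrt{2} \approx 156.98$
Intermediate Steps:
$k{\left(K \right)} = - 3 K$ ($k{\left(K \right)} = - 4 K + K = - 3 K$)
$P{\left(R \right)} = \sqrt{R + R^{2}}$ ($P{\left(R \right)} = \sqrt{R^{2} + R} = \sqrt{R + R^{2}}$)
$k{\left(-37 \right)} P{\left(-2 \right)} = \left(-3\right) \left(-37\right) \sqrt{- 2 \left(1 - 2\right)} = 111 \sqrt{\left(-2\right) \left(-1\right)} = 111 \sqrt{2}$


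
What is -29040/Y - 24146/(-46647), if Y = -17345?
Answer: 354688250/161818443 ≈ 2.1919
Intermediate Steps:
-29040/Y - 24146/(-46647) = -29040/(-17345) - 24146/(-46647) = -29040*(-1/17345) - 24146*(-1/46647) = 5808/3469 + 24146/46647 = 354688250/161818443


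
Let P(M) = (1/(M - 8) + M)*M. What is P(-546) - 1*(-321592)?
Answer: 171659389/277 ≈ 6.1971e+5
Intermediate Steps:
P(M) = M*(M + 1/(-8 + M)) (P(M) = (1/(-8 + M) + M)*M = (M + 1/(-8 + M))*M = M*(M + 1/(-8 + M)))
P(-546) - 1*(-321592) = -546*(1 + (-546)² - 8*(-546))/(-8 - 546) - 1*(-321592) = -546*(1 + 298116 + 4368)/(-554) + 321592 = -546*(-1/554)*302485 + 321592 = 82578405/277 + 321592 = 171659389/277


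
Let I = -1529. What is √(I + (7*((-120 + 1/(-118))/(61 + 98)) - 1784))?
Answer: I*√1168077710346/18762 ≈ 57.605*I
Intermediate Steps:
√(I + (7*((-120 + 1/(-118))/(61 + 98)) - 1784)) = √(-1529 + (7*((-120 + 1/(-118))/(61 + 98)) - 1784)) = √(-1529 + (7*((-120 - 1/118)/159) - 1784)) = √(-1529 + (7*(-14161/118*1/159) - 1784)) = √(-1529 + (7*(-14161/18762) - 1784)) = √(-1529 + (-99127/18762 - 1784)) = √(-1529 - 33570535/18762) = √(-62257633/18762) = I*√1168077710346/18762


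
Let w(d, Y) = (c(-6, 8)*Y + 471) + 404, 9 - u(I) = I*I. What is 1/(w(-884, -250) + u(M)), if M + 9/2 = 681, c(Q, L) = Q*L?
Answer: -4/1779073 ≈ -2.2484e-6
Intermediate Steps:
c(Q, L) = L*Q
M = 1353/2 (M = -9/2 + 681 = 1353/2 ≈ 676.50)
u(I) = 9 - I**2 (u(I) = 9 - I*I = 9 - I**2)
w(d, Y) = 875 - 48*Y (w(d, Y) = ((8*(-6))*Y + 471) + 404 = (-48*Y + 471) + 404 = (471 - 48*Y) + 404 = 875 - 48*Y)
1/(w(-884, -250) + u(M)) = 1/((875 - 48*(-250)) + (9 - (1353/2)**2)) = 1/((875 + 12000) + (9 - 1*1830609/4)) = 1/(12875 + (9 - 1830609/4)) = 1/(12875 - 1830573/4) = 1/(-1779073/4) = -4/1779073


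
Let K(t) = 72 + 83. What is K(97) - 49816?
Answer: -49661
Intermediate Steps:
K(t) = 155
K(97) - 49816 = 155 - 49816 = -49661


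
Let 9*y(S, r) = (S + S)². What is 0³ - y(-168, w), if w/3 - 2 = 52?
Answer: -12544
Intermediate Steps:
w = 162 (w = 6 + 3*52 = 6 + 156 = 162)
y(S, r) = 4*S²/9 (y(S, r) = (S + S)²/9 = (2*S)²/9 = (4*S²)/9 = 4*S²/9)
0³ - y(-168, w) = 0³ - 4*(-168)²/9 = 0 - 4*28224/9 = 0 - 1*12544 = 0 - 12544 = -12544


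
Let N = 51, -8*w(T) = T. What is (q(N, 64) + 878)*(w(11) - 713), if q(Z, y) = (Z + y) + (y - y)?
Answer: -5674995/8 ≈ -7.0937e+5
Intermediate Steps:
w(T) = -T/8
q(Z, y) = Z + y (q(Z, y) = (Z + y) + 0 = Z + y)
(q(N, 64) + 878)*(w(11) - 713) = ((51 + 64) + 878)*(-⅛*11 - 713) = (115 + 878)*(-11/8 - 713) = 993*(-5715/8) = -5674995/8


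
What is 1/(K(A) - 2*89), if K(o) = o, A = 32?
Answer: -1/146 ≈ -0.0068493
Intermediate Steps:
1/(K(A) - 2*89) = 1/(32 - 2*89) = 1/(32 - 178) = 1/(-146) = -1/146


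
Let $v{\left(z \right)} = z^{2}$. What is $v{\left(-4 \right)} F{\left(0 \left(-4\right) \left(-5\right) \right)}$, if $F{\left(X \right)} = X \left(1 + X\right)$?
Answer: $0$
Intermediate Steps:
$v{\left(-4 \right)} F{\left(0 \left(-4\right) \left(-5\right) \right)} = \left(-4\right)^{2} \cdot 0 \left(-4\right) \left(-5\right) \left(1 + 0 \left(-4\right) \left(-5\right)\right) = 16 \cdot 0 \left(-5\right) \left(1 + 0 \left(-5\right)\right) = 16 \cdot 0 \left(1 + 0\right) = 16 \cdot 0 \cdot 1 = 16 \cdot 0 = 0$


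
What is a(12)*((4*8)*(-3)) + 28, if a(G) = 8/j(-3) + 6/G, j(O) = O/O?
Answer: -788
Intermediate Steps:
j(O) = 1
a(G) = 8 + 6/G (a(G) = 8/1 + 6/G = 8*1 + 6/G = 8 + 6/G)
a(12)*((4*8)*(-3)) + 28 = (8 + 6/12)*((4*8)*(-3)) + 28 = (8 + 6*(1/12))*(32*(-3)) + 28 = (8 + ½)*(-96) + 28 = (17/2)*(-96) + 28 = -816 + 28 = -788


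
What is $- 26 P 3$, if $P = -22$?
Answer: $1716$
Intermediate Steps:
$- 26 P 3 = \left(-26\right) \left(-22\right) 3 = 572 \cdot 3 = 1716$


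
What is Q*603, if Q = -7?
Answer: -4221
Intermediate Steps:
Q*603 = -7*603 = -4221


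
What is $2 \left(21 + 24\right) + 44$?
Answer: $134$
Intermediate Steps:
$2 \left(21 + 24\right) + 44 = 2 \cdot 45 + 44 = 90 + 44 = 134$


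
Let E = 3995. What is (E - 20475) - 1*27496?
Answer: -43976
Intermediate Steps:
(E - 20475) - 1*27496 = (3995 - 20475) - 1*27496 = -16480 - 27496 = -43976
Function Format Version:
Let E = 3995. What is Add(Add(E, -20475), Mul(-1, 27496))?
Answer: -43976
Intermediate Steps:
Add(Add(E, -20475), Mul(-1, 27496)) = Add(Add(3995, -20475), Mul(-1, 27496)) = Add(-16480, -27496) = -43976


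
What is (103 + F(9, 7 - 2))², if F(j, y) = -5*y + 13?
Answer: 8281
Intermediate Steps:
F(j, y) = 13 - 5*y
(103 + F(9, 7 - 2))² = (103 + (13 - 5*(7 - 2)))² = (103 + (13 - 5*5))² = (103 + (13 - 25))² = (103 - 12)² = 91² = 8281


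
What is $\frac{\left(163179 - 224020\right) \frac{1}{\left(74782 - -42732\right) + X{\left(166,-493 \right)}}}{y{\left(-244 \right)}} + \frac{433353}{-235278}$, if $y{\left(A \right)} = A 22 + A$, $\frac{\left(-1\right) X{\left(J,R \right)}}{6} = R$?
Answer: $- \frac{4438951862609}{2410133874912} \approx -1.8418$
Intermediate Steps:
$X{\left(J,R \right)} = - 6 R$
$y{\left(A \right)} = 23 A$ ($y{\left(A \right)} = 22 A + A = 23 A$)
$\frac{\left(163179 - 224020\right) \frac{1}{\left(74782 - -42732\right) + X{\left(166,-493 \right)}}}{y{\left(-244 \right)}} + \frac{433353}{-235278} = \frac{\left(163179 - 224020\right) \frac{1}{\left(74782 - -42732\right) - -2958}}{23 \left(-244\right)} + \frac{433353}{-235278} = \frac{\left(-60841\right) \frac{1}{\left(74782 + 42732\right) + 2958}}{-5612} + 433353 \left(- \frac{1}{235278}\right) = - \frac{60841}{117514 + 2958} \left(- \frac{1}{5612}\right) - \frac{144451}{78426} = - \frac{60841}{120472} \left(- \frac{1}{5612}\right) - \frac{144451}{78426} = \left(-60841\right) \frac{1}{120472} \left(- \frac{1}{5612}\right) - \frac{144451}{78426} = \left(- \frac{5531}{10952}\right) \left(- \frac{1}{5612}\right) - \frac{144451}{78426} = \frac{5531}{61462624} - \frac{144451}{78426} = - \frac{4438951862609}{2410133874912}$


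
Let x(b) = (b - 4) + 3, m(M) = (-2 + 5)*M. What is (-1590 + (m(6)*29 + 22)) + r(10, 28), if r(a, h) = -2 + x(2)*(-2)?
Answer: -1050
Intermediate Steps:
m(M) = 3*M
x(b) = -1 + b (x(b) = (-4 + b) + 3 = -1 + b)
r(a, h) = -4 (r(a, h) = -2 + (-1 + 2)*(-2) = -2 + 1*(-2) = -2 - 2 = -4)
(-1590 + (m(6)*29 + 22)) + r(10, 28) = (-1590 + ((3*6)*29 + 22)) - 4 = (-1590 + (18*29 + 22)) - 4 = (-1590 + (522 + 22)) - 4 = (-1590 + 544) - 4 = -1046 - 4 = -1050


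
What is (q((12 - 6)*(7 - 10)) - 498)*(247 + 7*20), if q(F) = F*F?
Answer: -67338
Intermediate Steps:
q(F) = F²
(q((12 - 6)*(7 - 10)) - 498)*(247 + 7*20) = (((12 - 6)*(7 - 10))² - 498)*(247 + 7*20) = ((6*(-3))² - 498)*(247 + 140) = ((-18)² - 498)*387 = (324 - 498)*387 = -174*387 = -67338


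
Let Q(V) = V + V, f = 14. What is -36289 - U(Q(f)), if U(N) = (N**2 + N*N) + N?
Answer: -37885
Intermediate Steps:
Q(V) = 2*V
U(N) = N + 2*N**2 (U(N) = (N**2 + N**2) + N = 2*N**2 + N = N + 2*N**2)
-36289 - U(Q(f)) = -36289 - 2*14*(1 + 2*(2*14)) = -36289 - 28*(1 + 2*28) = -36289 - 28*(1 + 56) = -36289 - 28*57 = -36289 - 1*1596 = -36289 - 1596 = -37885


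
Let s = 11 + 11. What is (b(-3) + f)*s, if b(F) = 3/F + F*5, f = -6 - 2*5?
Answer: -704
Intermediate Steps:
f = -16 (f = -6 - 10 = -16)
b(F) = 3/F + 5*F
s = 22
(b(-3) + f)*s = ((3/(-3) + 5*(-3)) - 16)*22 = ((3*(-⅓) - 15) - 16)*22 = ((-1 - 15) - 16)*22 = (-16 - 16)*22 = -32*22 = -704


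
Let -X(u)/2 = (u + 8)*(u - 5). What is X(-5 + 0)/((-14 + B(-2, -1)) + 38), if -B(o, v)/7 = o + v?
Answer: 4/3 ≈ 1.3333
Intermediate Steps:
X(u) = -2*(-5 + u)*(8 + u) (X(u) = -2*(u + 8)*(u - 5) = -2*(8 + u)*(-5 + u) = -2*(-5 + u)*(8 + u))
B(o, v) = -7*o - 7*v (B(o, v) = -7*(o + v) = -7*o - 7*v)
X(-5 + 0)/((-14 + B(-2, -1)) + 38) = (80 - 6*(-5 + 0) - 2*(-5 + 0)²)/((-14 + (-7*(-2) - 7*(-1))) + 38) = (80 - 6*(-5) - 2*(-5)²)/((-14 + (14 + 7)) + 38) = (80 + 30 - 2*25)/((-14 + 21) + 38) = (80 + 30 - 50)/(7 + 38) = 60/45 = 60*(1/45) = 4/3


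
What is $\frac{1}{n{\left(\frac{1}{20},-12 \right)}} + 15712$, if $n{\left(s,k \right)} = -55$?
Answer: $\frac{864159}{55} \approx 15712.0$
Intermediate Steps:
$\frac{1}{n{\left(\frac{1}{20},-12 \right)}} + 15712 = \frac{1}{-55} + 15712 = - \frac{1}{55} + 15712 = \frac{864159}{55}$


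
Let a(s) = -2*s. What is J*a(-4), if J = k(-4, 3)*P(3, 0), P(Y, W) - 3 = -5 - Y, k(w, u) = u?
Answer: -120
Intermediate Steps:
P(Y, W) = -2 - Y (P(Y, W) = 3 + (-5 - Y) = -2 - Y)
J = -15 (J = 3*(-2 - 1*3) = 3*(-2 - 3) = 3*(-5) = -15)
J*a(-4) = -(-30)*(-4) = -15*8 = -120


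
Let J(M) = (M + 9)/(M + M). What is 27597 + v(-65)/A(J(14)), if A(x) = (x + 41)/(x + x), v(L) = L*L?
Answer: 32510437/1171 ≈ 27763.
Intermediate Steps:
v(L) = L²
J(M) = (9 + M)/(2*M) (J(M) = (9 + M)/((2*M)) = (9 + M)*(1/(2*M)) = (9 + M)/(2*M))
A(x) = (41 + x)/(2*x) (A(x) = (41 + x)/((2*x)) = (41 + x)*(1/(2*x)) = (41 + x)/(2*x))
27597 + v(-65)/A(J(14)) = 27597 + (-65)²/(((41 + (½)*(9 + 14)/14)/(2*(((½)*(9 + 14)/14))))) = 27597 + 4225/(((41 + (½)*(1/14)*23)/(2*(((½)*(1/14)*23))))) = 27597 + 4225/(((41 + 23/28)/(2*(23/28)))) = 27597 + 4225/(((½)*(28/23)*(1171/28))) = 27597 + 4225/(1171/46) = 27597 + 4225*(46/1171) = 27597 + 194350/1171 = 32510437/1171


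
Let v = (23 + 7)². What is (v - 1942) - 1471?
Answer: -2513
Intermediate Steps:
v = 900 (v = 30² = 900)
(v - 1942) - 1471 = (900 - 1942) - 1471 = -1042 - 1471 = -2513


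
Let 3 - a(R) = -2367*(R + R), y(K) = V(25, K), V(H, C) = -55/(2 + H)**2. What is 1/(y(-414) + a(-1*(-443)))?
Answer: 729/1528833230 ≈ 4.7683e-7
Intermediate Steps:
V(H, C) = -55/(2 + H)**2
y(K) = -55/729 (y(K) = -55/(2 + 25)**2 = -55/27**2 = -55*1/729 = -55/729)
a(R) = 3 + 4734*R (a(R) = 3 - (-2367)*(R + R) = 3 - (-2367)*2*R = 3 - (-4734)*R = 3 + 4734*R)
1/(y(-414) + a(-1*(-443))) = 1/(-55/729 + (3 + 4734*(-1*(-443)))) = 1/(-55/729 + (3 + 4734*443)) = 1/(-55/729 + (3 + 2097162)) = 1/(-55/729 + 2097165) = 1/(1528833230/729) = 729/1528833230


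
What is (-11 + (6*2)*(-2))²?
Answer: 1225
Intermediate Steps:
(-11 + (6*2)*(-2))² = (-11 + 12*(-2))² = (-11 - 24)² = (-35)² = 1225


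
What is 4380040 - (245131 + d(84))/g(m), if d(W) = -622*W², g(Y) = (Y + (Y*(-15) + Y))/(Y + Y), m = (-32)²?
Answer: 48653118/13 ≈ 3.7425e+6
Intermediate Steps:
m = 1024
g(Y) = -13/2 (g(Y) = (Y + (-15*Y + Y))/((2*Y)) = (Y - 14*Y)*(1/(2*Y)) = (-13*Y)*(1/(2*Y)) = -13/2)
4380040 - (245131 + d(84))/g(m) = 4380040 - (245131 - 622*84²)/(-13/2) = 4380040 - (245131 - 622*7056)*(-2)/13 = 4380040 - (245131 - 4388832)*(-2)/13 = 4380040 - (-4143701)*(-2)/13 = 4380040 - 1*8287402/13 = 4380040 - 8287402/13 = 48653118/13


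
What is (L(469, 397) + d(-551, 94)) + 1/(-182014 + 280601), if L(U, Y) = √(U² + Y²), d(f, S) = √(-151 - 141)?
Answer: 1/98587 + √377570 + 2*I*√73 ≈ 614.47 + 17.088*I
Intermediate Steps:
d(f, S) = 2*I*√73 (d(f, S) = √(-292) = 2*I*√73)
(L(469, 397) + d(-551, 94)) + 1/(-182014 + 280601) = (√(469² + 397²) + 2*I*√73) + 1/(-182014 + 280601) = (√(219961 + 157609) + 2*I*√73) + 1/98587 = (√377570 + 2*I*√73) + 1/98587 = 1/98587 + √377570 + 2*I*√73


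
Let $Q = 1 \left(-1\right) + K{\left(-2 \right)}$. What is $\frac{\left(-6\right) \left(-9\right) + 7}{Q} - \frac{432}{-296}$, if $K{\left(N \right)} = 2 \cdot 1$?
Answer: $\frac{2311}{37} \approx 62.459$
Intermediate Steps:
$K{\left(N \right)} = 2$
$Q = 1$ ($Q = 1 \left(-1\right) + 2 = -1 + 2 = 1$)
$\frac{\left(-6\right) \left(-9\right) + 7}{Q} - \frac{432}{-296} = \frac{\left(-6\right) \left(-9\right) + 7}{1} - \frac{432}{-296} = \left(54 + 7\right) 1 - - \frac{54}{37} = 61 \cdot 1 + \frac{54}{37} = 61 + \frac{54}{37} = \frac{2311}{37}$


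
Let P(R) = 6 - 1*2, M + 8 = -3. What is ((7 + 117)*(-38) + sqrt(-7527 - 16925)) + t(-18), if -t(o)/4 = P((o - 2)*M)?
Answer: -4728 + 2*I*sqrt(6113) ≈ -4728.0 + 156.37*I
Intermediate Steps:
M = -11 (M = -8 - 3 = -11)
P(R) = 4 (P(R) = 6 - 2 = 4)
t(o) = -16 (t(o) = -4*4 = -16)
((7 + 117)*(-38) + sqrt(-7527 - 16925)) + t(-18) = ((7 + 117)*(-38) + sqrt(-7527 - 16925)) - 16 = (124*(-38) + sqrt(-24452)) - 16 = (-4712 + 2*I*sqrt(6113)) - 16 = -4728 + 2*I*sqrt(6113)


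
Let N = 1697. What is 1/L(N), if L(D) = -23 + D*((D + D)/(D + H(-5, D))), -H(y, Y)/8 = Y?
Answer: -7/3555 ≈ -0.0019691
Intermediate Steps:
H(y, Y) = -8*Y
L(D) = -23 - 2*D/7 (L(D) = -23 + D*((D + D)/(D - 8*D)) = -23 + D*((2*D)/((-7*D))) = -23 + D*((2*D)*(-1/(7*D))) = -23 + D*(-2/7) = -23 - 2*D/7)
1/L(N) = 1/(-23 - 2/7*1697) = 1/(-23 - 3394/7) = 1/(-3555/7) = -7/3555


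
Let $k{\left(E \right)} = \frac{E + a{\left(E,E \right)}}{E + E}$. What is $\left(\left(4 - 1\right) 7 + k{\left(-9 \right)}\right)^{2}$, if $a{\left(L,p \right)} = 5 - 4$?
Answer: $\frac{37249}{81} \approx 459.86$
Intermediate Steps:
$a{\left(L,p \right)} = 1$ ($a{\left(L,p \right)} = 5 - 4 = 1$)
$k{\left(E \right)} = \frac{1 + E}{2 E}$ ($k{\left(E \right)} = \frac{E + 1}{E + E} = \frac{1 + E}{2 E}$)
$\left(\left(4 - 1\right) 7 + k{\left(-9 \right)}\right)^{2} = \left(\left(4 - 1\right) 7 + \frac{1 - 9}{2 \left(-9\right)}\right)^{2} = \left(3 \cdot 7 + \frac{1}{2} \left(- \frac{1}{9}\right) \left(-8\right)\right)^{2} = \left(21 + \frac{4}{9}\right)^{2} = \left(\frac{193}{9}\right)^{2} = \frac{37249}{81}$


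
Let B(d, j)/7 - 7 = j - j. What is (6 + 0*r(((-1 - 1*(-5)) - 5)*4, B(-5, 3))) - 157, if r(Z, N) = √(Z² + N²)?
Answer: -151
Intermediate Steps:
B(d, j) = 49 (B(d, j) = 49 + 7*(j - j) = 49 + 7*0 = 49 + 0 = 49)
r(Z, N) = √(N² + Z²)
(6 + 0*r(((-1 - 1*(-5)) - 5)*4, B(-5, 3))) - 157 = (6 + 0*√(49² + (((-1 - 1*(-5)) - 5)*4)²)) - 157 = (6 + 0*√(2401 + (((-1 + 5) - 5)*4)²)) - 157 = (6 + 0*√(2401 + ((4 - 5)*4)²)) - 157 = (6 + 0*√(2401 + (-1*4)²)) - 157 = (6 + 0*√(2401 + (-4)²)) - 157 = (6 + 0*√(2401 + 16)) - 157 = (6 + 0*√2417) - 157 = (6 + 0) - 157 = 6 - 157 = -151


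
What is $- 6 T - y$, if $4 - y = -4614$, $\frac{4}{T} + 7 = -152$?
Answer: $- \frac{244746}{53} \approx -4617.9$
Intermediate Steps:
$T = - \frac{4}{159}$ ($T = \frac{4}{-7 - 152} = \frac{4}{-159} = 4 \left(- \frac{1}{159}\right) = - \frac{4}{159} \approx -0.025157$)
$y = 4618$ ($y = 4 - -4614 = 4 + 4614 = 4618$)
$- 6 T - y = \left(-6\right) \left(- \frac{4}{159}\right) - 4618 = \frac{8}{53} - 4618 = - \frac{244746}{53}$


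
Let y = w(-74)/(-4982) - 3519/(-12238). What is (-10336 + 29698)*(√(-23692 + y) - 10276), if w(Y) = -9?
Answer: -198963912 + 19362*I*√5504334032029428322/15242429 ≈ -1.9896e+8 + 2.9802e+6*I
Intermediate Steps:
y = 4410450/15242429 (y = -9/(-4982) - 3519/(-12238) = -9*(-1/4982) - 3519*(-1/12238) = 9/4982 + 3519/12238 = 4410450/15242429 ≈ 0.28935)
(-10336 + 29698)*(√(-23692 + y) - 10276) = (-10336 + 29698)*(√(-23692 + 4410450/15242429) - 10276) = 19362*(√(-361119217418/15242429) - 10276) = 19362*(I*√5504334032029428322/15242429 - 10276) = 19362*(-10276 + I*√5504334032029428322/15242429) = -198963912 + 19362*I*√5504334032029428322/15242429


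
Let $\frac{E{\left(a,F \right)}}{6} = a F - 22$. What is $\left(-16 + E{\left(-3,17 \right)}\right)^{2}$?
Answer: $206116$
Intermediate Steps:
$E{\left(a,F \right)} = -132 + 6 F a$ ($E{\left(a,F \right)} = 6 \left(a F - 22\right) = 6 \left(F a - 22\right) = 6 \left(-22 + F a\right) = -132 + 6 F a$)
$\left(-16 + E{\left(-3,17 \right)}\right)^{2} = \left(-16 + \left(-132 + 6 \cdot 17 \left(-3\right)\right)\right)^{2} = \left(-16 - 438\right)^{2} = \left(-454\right)^{2} = 206116$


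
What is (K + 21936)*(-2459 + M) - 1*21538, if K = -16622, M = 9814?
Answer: 39062932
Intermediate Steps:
(K + 21936)*(-2459 + M) - 1*21538 = (-16622 + 21936)*(-2459 + 9814) - 1*21538 = 5314*7355 - 21538 = 39084470 - 21538 = 39062932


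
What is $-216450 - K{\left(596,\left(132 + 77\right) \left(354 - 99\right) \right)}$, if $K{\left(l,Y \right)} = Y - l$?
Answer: $-269149$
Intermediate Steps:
$-216450 - K{\left(596,\left(132 + 77\right) \left(354 - 99\right) \right)} = -216450 - \left(\left(132 + 77\right) \left(354 - 99\right) - 596\right) = -216450 - \left(209 \cdot 255 - 596\right) = -216450 - \left(53295 - 596\right) = -216450 - 52699 = -269149$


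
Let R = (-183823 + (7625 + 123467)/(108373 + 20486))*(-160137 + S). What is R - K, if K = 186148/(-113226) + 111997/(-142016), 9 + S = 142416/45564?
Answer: 38600471545115954613374145805/1311256169884264128 ≈ 2.9438e+10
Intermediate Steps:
S = -22305/3797 (S = -9 + 142416/45564 = -9 + 142416*(1/45564) = -9 + 11868/3797 = -22305/3797 ≈ -5.8744)
R = 4801082452200453770/163092541 (R = (-183823 + (7625 + 123467)/(108373 + 20486))*(-160137 - 22305/3797) = (-183823 + 131092/128859)*(-608062494/3797) = -23687116865/128859*(-608062494/3797) = 4801082452200453770/163092541 ≈ 2.9438e+10)
K = -19558483345/8039951808 (K = 186148*(-1/113226) + 111997*(-1/142016) = -93074/56613 - 111997/142016 = -19558483345/8039951808 ≈ -2.4327)
R - K = 4801082452200453770/163092541 - 1*(-19558483345/8039951808) = 4801082452200453770/163092541 + 19558483345/8039951808 = 38600471545115954613374145805/1311256169884264128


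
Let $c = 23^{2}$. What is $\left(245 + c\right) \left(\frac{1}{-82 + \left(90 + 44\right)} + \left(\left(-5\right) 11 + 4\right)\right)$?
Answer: $- \frac{1025937}{26} \approx -39459.0$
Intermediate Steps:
$c = 529$
$\left(245 + c\right) \left(\frac{1}{-82 + \left(90 + 44\right)} + \left(\left(-5\right) 11 + 4\right)\right) = \left(245 + 529\right) \left(\frac{1}{-82 + \left(90 + 44\right)} + \left(\left(-5\right) 11 + 4\right)\right) = 774 \left(\frac{1}{-82 + 134} + \left(-55 + 4\right)\right) = 774 \left(\frac{1}{52} - 51\right) = 774 \left(- \frac{2651}{52}\right) = - \frac{1025937}{26}$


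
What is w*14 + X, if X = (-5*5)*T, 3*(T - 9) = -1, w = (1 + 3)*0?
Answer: -650/3 ≈ -216.67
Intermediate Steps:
w = 0 (w = 4*0 = 0)
T = 26/3 (T = 9 + (1/3)*(-1) = 9 - 1/3 = 26/3 ≈ 8.6667)
X = -650/3 (X = -5*5*(26/3) = -25*26/3 = -650/3 ≈ -216.67)
w*14 + X = 0*14 - 650/3 = 0 - 650/3 = -650/3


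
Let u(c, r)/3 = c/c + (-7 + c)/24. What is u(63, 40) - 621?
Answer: -611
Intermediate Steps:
u(c, r) = 17/8 + c/8 (u(c, r) = 3*(c/c + (-7 + c)/24) = 3*(1 + (-7 + c)*(1/24)) = 3*(1 + (-7/24 + c/24)) = 3*(17/24 + c/24) = 17/8 + c/8)
u(63, 40) - 621 = (17/8 + (⅛)*63) - 621 = (17/8 + 63/8) - 621 = 10 - 621 = -611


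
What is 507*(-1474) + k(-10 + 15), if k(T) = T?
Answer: -747313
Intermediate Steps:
507*(-1474) + k(-10 + 15) = 507*(-1474) + (-10 + 15) = -747318 + 5 = -747313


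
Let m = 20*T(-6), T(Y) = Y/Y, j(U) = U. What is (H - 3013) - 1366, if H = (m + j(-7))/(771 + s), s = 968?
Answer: -7615068/1739 ≈ -4379.0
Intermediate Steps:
T(Y) = 1
m = 20 (m = 20*1 = 20)
H = 13/1739 (H = (20 - 7)/(771 + 968) = 13/1739 ≈ 0.0074756)
(H - 3013) - 1366 = (13/1739 - 3013) - 1366 = -5239594/1739 - 1366 = -7615068/1739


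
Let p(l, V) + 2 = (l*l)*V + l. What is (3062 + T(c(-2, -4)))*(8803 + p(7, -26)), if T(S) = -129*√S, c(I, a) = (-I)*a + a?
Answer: 23069108 - 1943772*I*√3 ≈ 2.3069e+7 - 3.3667e+6*I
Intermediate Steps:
c(I, a) = a - I*a (c(I, a) = -I*a + a = a - I*a)
p(l, V) = -2 + l + V*l² (p(l, V) = -2 + ((l*l)*V + l) = -2 + (l²*V + l) = -2 + (V*l² + l) = -2 + (l + V*l²) = -2 + l + V*l²)
(3062 + T(c(-2, -4)))*(8803 + p(7, -26)) = (3062 - 129*2*I*√(1 - 1*(-2)))*(8803 + (-2 + 7 - 26*7²)) = (3062 - 129*2*I*√(1 + 2))*(8803 + (-2 + 7 - 26*49)) = (3062 - 129*2*I*√3)*(8803 + (-2 + 7 - 1274)) = (3062 - 258*I*√3)*(8803 - 1269) = (3062 - 258*I*√3)*7534 = 23069108 - 1943772*I*√3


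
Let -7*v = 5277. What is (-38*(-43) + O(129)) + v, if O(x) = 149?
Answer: 7204/7 ≈ 1029.1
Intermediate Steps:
v = -5277/7 (v = -1/7*5277 = -5277/7 ≈ -753.86)
(-38*(-43) + O(129)) + v = (-38*(-43) + 149) - 5277/7 = (1634 + 149) - 5277/7 = 1783 - 5277/7 = 7204/7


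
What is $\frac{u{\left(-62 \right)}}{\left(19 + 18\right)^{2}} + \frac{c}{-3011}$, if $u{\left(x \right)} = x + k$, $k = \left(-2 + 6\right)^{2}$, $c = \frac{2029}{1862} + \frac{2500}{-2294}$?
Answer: $- \frac{7994834563}{237933489598} \approx -0.033601$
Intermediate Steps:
$c = - \frac{237}{2135714}$ ($c = 2029 \cdot \frac{1}{1862} + 2500 \left(- \frac{1}{2294}\right) = \frac{2029}{1862} - \frac{1250}{1147} = - \frac{237}{2135714} \approx -0.00011097$)
$k = 16$ ($k = 4^{2} = 16$)
$u{\left(x \right)} = 16 + x$ ($u{\left(x \right)} = x + 16 = 16 + x$)
$\frac{u{\left(-62 \right)}}{\left(19 + 18\right)^{2}} + \frac{c}{-3011} = \frac{16 - 62}{\left(19 + 18\right)^{2}} - \frac{237}{2135714 \left(-3011\right)} = - \frac{46}{37^{2}} - - \frac{237}{6430634854} = - \frac{46}{1369} + \frac{237}{6430634854} = - \frac{7994834563}{237933489598}$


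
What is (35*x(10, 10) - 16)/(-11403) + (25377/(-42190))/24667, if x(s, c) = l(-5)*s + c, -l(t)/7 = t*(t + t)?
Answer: 14126439556361/1318567824910 ≈ 10.713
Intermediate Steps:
l(t) = -14*t² (l(t) = -7*t*(t + t) = -7*t*2*t = -14*t²)
x(s, c) = c - 350*s (x(s, c) = (-14*(-5)²)*s + c = (-14*25)*s + c = -350*s + c = c - 350*s)
(35*x(10, 10) - 16)/(-11403) + (25377/(-42190))/24667 = (35*(10 - 350*10) - 16)/(-11403) + (25377/(-42190))/24667 = (35*(10 - 3500) - 16)*(-1/11403) + (25377*(-1/42190))*(1/24667) = (35*(-3490) - 16)*(-1/11403) - 25377/42190*1/24667 = (-122150 - 16)*(-1/11403) - 25377/1040700730 = -122166*(-1/11403) - 25377/1040700730 = 13574/1267 - 25377/1040700730 = 14126439556361/1318567824910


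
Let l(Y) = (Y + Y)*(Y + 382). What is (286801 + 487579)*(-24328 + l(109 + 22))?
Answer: 85242201640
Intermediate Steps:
l(Y) = 2*Y*(382 + Y) (l(Y) = (2*Y)*(382 + Y) = 2*Y*(382 + Y))
(286801 + 487579)*(-24328 + l(109 + 22)) = (286801 + 487579)*(-24328 + 2*(109 + 22)*(382 + (109 + 22))) = 774380*(-24328 + 2*131*(382 + 131)) = 774380*(-24328 + 2*131*513) = 774380*(-24328 + 134406) = 774380*110078 = 85242201640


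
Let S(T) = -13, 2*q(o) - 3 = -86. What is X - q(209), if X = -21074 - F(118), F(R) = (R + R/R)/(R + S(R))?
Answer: -631009/30 ≈ -21034.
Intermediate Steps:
q(o) = -83/2 (q(o) = 3/2 + (1/2)*(-86) = 3/2 - 43 = -83/2)
F(R) = (1 + R)/(-13 + R) (F(R) = (R + R/R)/(R - 13) = (R + 1)/(-13 + R) = (1 + R)/(-13 + R))
X = -316127/15 (X = -21074 - (1 + 118)/(-13 + 118) = -21074 - 119/105 = -21074 - 1*17/15 = -21074 - 17/15 = -316127/15 ≈ -21075.)
X - q(209) = -316127/15 - 1*(-83/2) = -316127/15 + 83/2 = -631009/30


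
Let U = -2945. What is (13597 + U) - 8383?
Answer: 2269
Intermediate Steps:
(13597 + U) - 8383 = (13597 - 2945) - 8383 = 10652 - 8383 = 2269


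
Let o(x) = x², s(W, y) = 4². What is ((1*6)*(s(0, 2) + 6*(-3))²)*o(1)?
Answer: 24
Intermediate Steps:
s(W, y) = 16
((1*6)*(s(0, 2) + 6*(-3))²)*o(1) = ((1*6)*(16 + 6*(-3))²)*1² = (6*(16 - 18)²)*1 = (6*(-2)²)*1 = (6*4)*1 = 24*1 = 24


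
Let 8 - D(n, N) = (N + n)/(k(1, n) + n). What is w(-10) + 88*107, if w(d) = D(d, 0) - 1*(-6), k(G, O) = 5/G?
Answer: 9428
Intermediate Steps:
D(n, N) = 8 - (N + n)/(5 + n) (D(n, N) = 8 - (N + n)/(5/1 + n) = 8 - (N + n)/(5*1 + n) = 8 - (N + n)/(5 + n))
w(d) = 6 + (40 + 7*d)/(5 + d) (w(d) = (40 - 1*0 + 7*d)/(5 + d) - 1*(-6) = (40 + 0 + 7*d)/(5 + d) + 6 = (40 + 7*d)/(5 + d) + 6 = 6 + (40 + 7*d)/(5 + d))
w(-10) + 88*107 = (70 + 13*(-10))/(5 - 10) + 88*107 = (70 - 130)/(-5) + 9416 = -⅕*(-60) + 9416 = 12 + 9416 = 9428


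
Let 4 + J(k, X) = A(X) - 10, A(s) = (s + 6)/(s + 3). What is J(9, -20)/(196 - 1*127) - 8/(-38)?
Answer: 436/22287 ≈ 0.019563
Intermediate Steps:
A(s) = (6 + s)/(3 + s)
J(k, X) = -14 + (6 + X)/(3 + X) (J(k, X) = -4 + ((6 + X)/(3 + X) - 10) = -4 + (-10 + (6 + X)/(3 + X)) = -14 + (6 + X)/(3 + X))
J(9, -20)/(196 - 1*127) - 8/(-38) = ((-36 - 13*(-20))/(3 - 20))/(196 - 1*127) - 8/(-38) = ((-36 + 260)/(-17))/(196 - 127) - 8*(-1/38) = -1/17*224/69 + 4/19 = -224/17*1/69 + 4/19 = -224/1173 + 4/19 = 436/22287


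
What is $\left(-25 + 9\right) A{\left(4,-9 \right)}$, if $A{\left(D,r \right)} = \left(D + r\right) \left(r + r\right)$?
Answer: $-1440$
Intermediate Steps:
$A{\left(D,r \right)} = 2 r \left(D + r\right)$ ($A{\left(D,r \right)} = \left(D + r\right) 2 r = 2 r \left(D + r\right)$)
$\left(-25 + 9\right) A{\left(4,-9 \right)} = \left(-25 + 9\right) 2 \left(-9\right) \left(4 - 9\right) = - 16 \cdot 2 \left(-9\right) \left(-5\right) = \left(-16\right) 90 = -1440$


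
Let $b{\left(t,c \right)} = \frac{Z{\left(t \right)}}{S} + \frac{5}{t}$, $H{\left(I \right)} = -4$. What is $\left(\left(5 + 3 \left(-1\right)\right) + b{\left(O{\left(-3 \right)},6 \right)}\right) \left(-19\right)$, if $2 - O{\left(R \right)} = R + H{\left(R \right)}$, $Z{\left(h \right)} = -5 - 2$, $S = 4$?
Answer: $- \frac{551}{36} \approx -15.306$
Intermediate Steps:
$Z{\left(h \right)} = -7$ ($Z{\left(h \right)} = -5 - 2 = -7$)
$O{\left(R \right)} = 6 - R$ ($O{\left(R \right)} = 2 - \left(R - 4\right) = 2 - \left(-4 + R\right) = 6 - R$)
$b{\left(t,c \right)} = - \frac{7}{4} + \frac{5}{t}$
$\left(\left(5 + 3 \left(-1\right)\right) + b{\left(O{\left(-3 \right)},6 \right)}\right) \left(-19\right) = \left(\left(5 + 3 \left(-1\right)\right) - \left(\frac{7}{4} - \frac{5}{6 - -3}\right)\right) \left(-19\right) = \left(\left(5 - 3\right) - \left(\frac{7}{4} - \frac{5}{6 + 3}\right)\right) \left(-19\right) = \left(2 - \left(\frac{7}{4} - \frac{5}{9}\right)\right) \left(-19\right) = \left(2 + \left(- \frac{7}{4} + 5 \cdot \frac{1}{9}\right)\right) \left(-19\right) = \left(2 + \left(- \frac{7}{4} + \frac{5}{9}\right)\right) \left(-19\right) = \left(2 - \frac{43}{36}\right) \left(-19\right) = \frac{29}{36} \left(-19\right) = - \frac{551}{36}$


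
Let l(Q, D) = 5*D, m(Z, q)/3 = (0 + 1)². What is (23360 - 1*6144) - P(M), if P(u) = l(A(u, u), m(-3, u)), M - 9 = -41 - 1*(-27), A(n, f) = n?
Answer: 17201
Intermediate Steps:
m(Z, q) = 3 (m(Z, q) = 3*(0 + 1)² = 3*1² = 3*1 = 3)
M = -5 (M = 9 + (-41 - 1*(-27)) = 9 + (-41 + 27) = 9 - 14 = -5)
P(u) = 15 (P(u) = 5*3 = 15)
(23360 - 1*6144) - P(M) = (23360 - 1*6144) - 1*15 = (23360 - 6144) - 15 = 17216 - 15 = 17201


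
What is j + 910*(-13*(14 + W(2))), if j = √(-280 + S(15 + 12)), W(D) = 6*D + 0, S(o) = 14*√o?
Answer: -307580 + I*√(280 - 42*√3) ≈ -3.0758e+5 + 14.396*I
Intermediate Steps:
W(D) = 6*D
j = √(-280 + 42*√3) (j = √(-280 + 14*√(15 + 12)) = √(-280 + 14*√27) = √(-280 + 14*(3*√3)) = √(-280 + 42*√3) ≈ 14.396*I)
j + 910*(-13*(14 + W(2))) = √(-280 + 42*√3) + 910*(-13*(14 + 6*2)) = √(-280 + 42*√3) + 910*(-13*(14 + 12)) = √(-280 + 42*√3) + 910*(-13*26) = √(-280 + 42*√3) + 910*(-338) = √(-280 + 42*√3) - 307580 = -307580 + √(-280 + 42*√3)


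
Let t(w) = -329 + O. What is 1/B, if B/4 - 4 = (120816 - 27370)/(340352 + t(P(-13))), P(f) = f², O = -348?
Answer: 339675/5808584 ≈ 0.058478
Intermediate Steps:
t(w) = -677 (t(w) = -329 - 348 = -677)
B = 5808584/339675 (B = 16 + 4*((120816 - 27370)/(340352 - 677)) = 16 + 4*(93446/339675) = 16 + 373784/339675 = 5808584/339675 ≈ 17.100)
1/B = 1/(5808584/339675) = 339675/5808584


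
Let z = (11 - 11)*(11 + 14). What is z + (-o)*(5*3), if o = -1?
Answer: 15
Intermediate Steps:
z = 0 (z = 0*25 = 0)
z + (-o)*(5*3) = 0 + (-1*(-1))*(5*3) = 0 + 1*15 = 0 + 15 = 15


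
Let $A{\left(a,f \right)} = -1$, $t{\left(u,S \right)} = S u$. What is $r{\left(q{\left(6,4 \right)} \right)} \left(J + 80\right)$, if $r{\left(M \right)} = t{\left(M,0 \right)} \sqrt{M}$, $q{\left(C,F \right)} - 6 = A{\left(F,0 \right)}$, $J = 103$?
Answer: $0$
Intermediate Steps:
$q{\left(C,F \right)} = 5$ ($q{\left(C,F \right)} = 6 - 1 = 5$)
$r{\left(M \right)} = 0$ ($r{\left(M \right)} = 0 M \sqrt{M} = 0 \sqrt{M} = 0$)
$r{\left(q{\left(6,4 \right)} \right)} \left(J + 80\right) = 0 \left(103 + 80\right) = 0 \cdot 183 = 0$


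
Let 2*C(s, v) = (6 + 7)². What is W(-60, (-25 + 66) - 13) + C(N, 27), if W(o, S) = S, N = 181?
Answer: 225/2 ≈ 112.50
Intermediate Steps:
C(s, v) = 169/2 (C(s, v) = (6 + 7)²/2 = (½)*13² = (½)*169 = 169/2)
W(-60, (-25 + 66) - 13) + C(N, 27) = ((-25 + 66) - 13) + 169/2 = (41 - 13) + 169/2 = 28 + 169/2 = 225/2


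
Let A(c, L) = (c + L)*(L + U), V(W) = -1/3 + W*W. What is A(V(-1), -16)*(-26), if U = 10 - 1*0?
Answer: -2392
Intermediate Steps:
V(W) = -⅓ + W² (V(W) = -1*⅓ + W² = -⅓ + W²)
U = 10 (U = 10 + 0 = 10)
A(c, L) = (10 + L)*(L + c) (A(c, L) = (c + L)*(L + 10) = (L + c)*(10 + L) = (10 + L)*(L + c))
A(V(-1), -16)*(-26) = ((-16)² + 10*(-16) + 10*(-⅓ + (-1)²) - 16*(-⅓ + (-1)²))*(-26) = (256 - 160 + 10*(-⅓ + 1) - 16*(-⅓ + 1))*(-26) = (256 - 160 + 10*(⅔) - 16*⅔)*(-26) = (256 - 160 + 20/3 - 32/3)*(-26) = 92*(-26) = -2392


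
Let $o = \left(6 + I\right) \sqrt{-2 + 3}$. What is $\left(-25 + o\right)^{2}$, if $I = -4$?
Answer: $529$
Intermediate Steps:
$o = 2$ ($o = \left(6 - 4\right) \sqrt{-2 + 3} = 2 \sqrt{1} = 2 \cdot 1 = 2$)
$\left(-25 + o\right)^{2} = \left(-25 + 2\right)^{2} = \left(-23\right)^{2} = 529$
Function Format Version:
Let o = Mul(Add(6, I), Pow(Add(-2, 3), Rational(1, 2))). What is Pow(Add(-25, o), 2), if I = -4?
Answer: 529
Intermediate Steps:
o = 2 (o = Mul(Add(6, -4), Pow(Add(-2, 3), Rational(1, 2))) = Mul(2, Pow(1, Rational(1, 2))) = Mul(2, 1) = 2)
Pow(Add(-25, o), 2) = Pow(Add(-25, 2), 2) = Pow(-23, 2) = 529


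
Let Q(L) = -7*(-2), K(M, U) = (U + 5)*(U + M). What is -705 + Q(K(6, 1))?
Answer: -691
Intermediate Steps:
K(M, U) = (5 + U)*(M + U)
Q(L) = 14
-705 + Q(K(6, 1)) = -705 + 14 = -691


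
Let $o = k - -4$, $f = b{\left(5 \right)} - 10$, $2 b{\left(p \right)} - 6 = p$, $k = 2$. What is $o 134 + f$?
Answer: $\frac{1599}{2} \approx 799.5$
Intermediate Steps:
$b{\left(p \right)} = 3 + \frac{p}{2}$
$f = - \frac{9}{2}$ ($f = \left(3 + \frac{1}{2} \cdot 5\right) - 10 = \left(3 + \frac{5}{2}\right) - 10 = \frac{11}{2} - 10 = - \frac{9}{2} \approx -4.5$)
$o = 6$ ($o = 2 - -4 = 2 + 4 = 6$)
$o 134 + f = 6 \cdot 134 - \frac{9}{2} = 804 - \frac{9}{2} = \frac{1599}{2}$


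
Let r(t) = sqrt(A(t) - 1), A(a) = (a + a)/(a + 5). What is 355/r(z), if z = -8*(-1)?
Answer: 355*sqrt(39)/3 ≈ 738.99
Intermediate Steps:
z = 8
A(a) = 2*a/(5 + a) (A(a) = (2*a)/(5 + a) = 2*a/(5 + a))
r(t) = sqrt(-1 + 2*t/(5 + t)) (r(t) = sqrt(2*t/(5 + t) - 1) = sqrt(-1 + 2*t/(5 + t)))
355/r(z) = 355/(sqrt((-5 + 8)/(5 + 8))) = 355/(sqrt(3/13)) = 355/((sqrt(39)/13)) = 355*(sqrt(39)/3) = 355*sqrt(39)/3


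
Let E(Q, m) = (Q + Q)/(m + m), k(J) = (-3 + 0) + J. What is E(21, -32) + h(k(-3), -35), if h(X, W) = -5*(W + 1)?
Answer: 5419/32 ≈ 169.34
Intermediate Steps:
k(J) = -3 + J
h(X, W) = -5 - 5*W (h(X, W) = -5*(1 + W) = -5 - 5*W)
E(Q, m) = Q/m (E(Q, m) = (2*Q)/((2*m)) = (2*Q)*(1/(2*m)) = Q/m)
E(21, -32) + h(k(-3), -35) = 21/(-32) + (-5 - 5*(-35)) = 21*(-1/32) + (-5 + 175) = -21/32 + 170 = 5419/32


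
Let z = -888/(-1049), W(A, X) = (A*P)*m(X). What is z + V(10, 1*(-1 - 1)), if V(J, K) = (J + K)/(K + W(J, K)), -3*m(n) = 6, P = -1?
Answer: 12188/9441 ≈ 1.2910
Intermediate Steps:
m(n) = -2 (m(n) = -⅓*6 = -2)
W(A, X) = 2*A (W(A, X) = (A*(-1))*(-2) = -A*(-2) = 2*A)
z = 888/1049 (z = -888*(-1/1049) = 888/1049 ≈ 0.84652)
V(J, K) = (J + K)/(K + 2*J)
z + V(10, 1*(-1 - 1)) = 888/1049 + (10 + 1*(-1 - 1))/(1*(-1 - 1) + 2*10) = 888/1049 + (10 + 1*(-2))/(1*(-2) + 20) = 888/1049 + (10 - 2)/(-2 + 20) = 888/1049 + 8/18 = 888/1049 + (1/18)*8 = 888/1049 + 4/9 = 12188/9441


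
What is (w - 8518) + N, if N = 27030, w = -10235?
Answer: 8277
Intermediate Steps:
(w - 8518) + N = (-10235 - 8518) + 27030 = -18753 + 27030 = 8277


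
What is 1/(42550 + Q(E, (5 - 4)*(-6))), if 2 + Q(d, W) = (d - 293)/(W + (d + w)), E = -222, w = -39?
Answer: 267/11360831 ≈ 2.3502e-5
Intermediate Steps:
Q(d, W) = -2 + (-293 + d)/(-39 + W + d) (Q(d, W) = -2 + (d - 293)/(W + (d - 39)) = -2 + (-293 + d)/(W + (-39 + d)) = -2 + (-293 + d)/(-39 + W + d))
1/(42550 + Q(E, (5 - 4)*(-6))) = 1/(42550 + (-215 - 1*(-222) - 2*(5 - 4)*(-6))/(-39 + (5 - 4)*(-6) - 222)) = 1/(42550 + (-215 + 222 - 2*(-6))/(-39 + 1*(-6) - 222)) = 1/(42550 + (-215 + 222 - 2*(-6))/(-39 - 6 - 222)) = 1/(42550 + (-215 + 222 + 12)/(-267)) = 1/(42550 - 1/267*19) = 1/(42550 - 19/267) = 1/(11360831/267) = 267/11360831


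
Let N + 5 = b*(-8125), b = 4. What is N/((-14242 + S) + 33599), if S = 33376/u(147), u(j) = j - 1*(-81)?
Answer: -168435/101063 ≈ -1.6666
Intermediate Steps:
u(j) = 81 + j (u(j) = j + 81 = 81 + j)
S = 8344/57 (S = 33376/(81 + 147) = 33376/228 = 33376*(1/228) = 8344/57 ≈ 146.39)
N = -32505 (N = -5 + 4*(-8125) = -5 - 32500 = -32505)
N/((-14242 + S) + 33599) = -32505/((-14242 + 8344/57) + 33599) = -32505/(-803450/57 + 33599) = -32505/1111693/57 = -32505*57/1111693 = -168435/101063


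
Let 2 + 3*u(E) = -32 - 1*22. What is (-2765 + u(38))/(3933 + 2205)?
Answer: -8351/18414 ≈ -0.45351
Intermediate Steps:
u(E) = -56/3 (u(E) = -⅔ + (-32 - 1*22)/3 = -⅔ + (-32 - 22)/3 = -⅔ + (⅓)*(-54) = -⅔ - 18 = -56/3)
(-2765 + u(38))/(3933 + 2205) = (-2765 - 56/3)/(3933 + 2205) = -8351/3/6138 = -8351/3*1/6138 = -8351/18414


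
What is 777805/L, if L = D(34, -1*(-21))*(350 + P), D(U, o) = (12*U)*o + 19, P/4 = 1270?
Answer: 155561/9325482 ≈ 0.016681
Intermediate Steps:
P = 5080 (P = 4*1270 = 5080)
D(U, o) = 19 + 12*U*o (D(U, o) = 12*U*o + 19 = 19 + 12*U*o)
L = 46627410 (L = (19 + 12*34*(-1*(-21)))*(350 + 5080) = (19 + 12*34*21)*5430 = (19 + 8568)*5430 = 8587*5430 = 46627410)
777805/L = 777805/46627410 = 777805*(1/46627410) = 155561/9325482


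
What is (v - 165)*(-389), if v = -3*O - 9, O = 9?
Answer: 78189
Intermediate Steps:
v = -36 (v = -3*9 - 9 = -27 - 9 = -36)
(v - 165)*(-389) = (-36 - 165)*(-389) = -201*(-389) = 78189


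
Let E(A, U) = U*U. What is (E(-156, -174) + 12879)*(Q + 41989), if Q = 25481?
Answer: 2911667850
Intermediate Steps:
E(A, U) = U**2
(E(-156, -174) + 12879)*(Q + 41989) = ((-174)**2 + 12879)*(25481 + 41989) = (30276 + 12879)*67470 = 43155*67470 = 2911667850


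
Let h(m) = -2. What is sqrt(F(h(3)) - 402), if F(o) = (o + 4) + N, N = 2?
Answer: I*sqrt(398) ≈ 19.95*I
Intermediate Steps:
F(o) = 6 + o (F(o) = (o + 4) + 2 = (4 + o) + 2 = 6 + o)
sqrt(F(h(3)) - 402) = sqrt((6 - 2) - 402) = sqrt(4 - 402) = sqrt(-398) = I*sqrt(398)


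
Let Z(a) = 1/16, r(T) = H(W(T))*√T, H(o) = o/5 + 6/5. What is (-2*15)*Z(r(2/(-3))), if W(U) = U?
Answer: -15/8 ≈ -1.8750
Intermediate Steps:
H(o) = 6/5 + o/5 (H(o) = o*(⅕) + 6*(⅕) = o/5 + 6/5 = 6/5 + o/5)
r(T) = √T*(6/5 + T/5) (r(T) = (6/5 + T/5)*√T = √T*(6/5 + T/5))
Z(a) = 1/16
(-2*15)*Z(r(2/(-3))) = -2*15*(1/16) = -30*1/16 = -15/8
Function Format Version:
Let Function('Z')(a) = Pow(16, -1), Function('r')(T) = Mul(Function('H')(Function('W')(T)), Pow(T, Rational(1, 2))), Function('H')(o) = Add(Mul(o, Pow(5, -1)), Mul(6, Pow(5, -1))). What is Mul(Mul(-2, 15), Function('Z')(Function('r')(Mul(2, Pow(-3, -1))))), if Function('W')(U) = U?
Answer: Rational(-15, 8) ≈ -1.8750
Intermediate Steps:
Function('H')(o) = Add(Rational(6, 5), Mul(Rational(1, 5), o)) (Function('H')(o) = Add(Mul(o, Rational(1, 5)), Mul(6, Rational(1, 5))) = Add(Mul(Rational(1, 5), o), Rational(6, 5)) = Add(Rational(6, 5), Mul(Rational(1, 5), o)))
Function('r')(T) = Mul(Pow(T, Rational(1, 2)), Add(Rational(6, 5), Mul(Rational(1, 5), T))) (Function('r')(T) = Mul(Add(Rational(6, 5), Mul(Rational(1, 5), T)), Pow(T, Rational(1, 2))) = Mul(Pow(T, Rational(1, 2)), Add(Rational(6, 5), Mul(Rational(1, 5), T))))
Function('Z')(a) = Rational(1, 16)
Mul(Mul(-2, 15), Function('Z')(Function('r')(Mul(2, Pow(-3, -1))))) = Mul(Mul(-2, 15), Rational(1, 16)) = Mul(-30, Rational(1, 16)) = Rational(-15, 8)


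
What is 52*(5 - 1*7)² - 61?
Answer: 147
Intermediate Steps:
52*(5 - 1*7)² - 61 = 52*(5 - 7)² - 61 = 52*(-2)² - 61 = 52*4 - 61 = 208 - 61 = 147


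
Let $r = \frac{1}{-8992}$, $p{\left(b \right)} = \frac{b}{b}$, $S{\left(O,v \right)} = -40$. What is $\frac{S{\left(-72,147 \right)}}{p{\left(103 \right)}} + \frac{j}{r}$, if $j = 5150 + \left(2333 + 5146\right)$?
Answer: $-113560008$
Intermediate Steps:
$p{\left(b \right)} = 1$
$j = 12629$ ($j = 5150 + 7479 = 12629$)
$r = - \frac{1}{8992} \approx -0.00011121$
$\frac{S{\left(-72,147 \right)}}{p{\left(103 \right)}} + \frac{j}{r} = - \frac{40}{1} + \frac{12629}{- \frac{1}{8992}} = \left(-40\right) 1 + 12629 \left(-8992\right) = -40 - 113559968 = -113560008$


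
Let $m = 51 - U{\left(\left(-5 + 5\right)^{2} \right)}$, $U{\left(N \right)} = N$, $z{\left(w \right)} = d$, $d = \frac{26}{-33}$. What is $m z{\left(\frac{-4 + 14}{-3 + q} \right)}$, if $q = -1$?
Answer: $- \frac{442}{11} \approx -40.182$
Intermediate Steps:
$d = - \frac{26}{33}$ ($d = 26 \left(- \frac{1}{33}\right) = - \frac{26}{33} \approx -0.78788$)
$z{\left(w \right)} = - \frac{26}{33}$
$m = 51$ ($m = 51 - \left(-5 + 5\right)^{2} = 51 - 0^{2} = 51 - 0 = 51 + 0 = 51$)
$m z{\left(\frac{-4 + 14}{-3 + q} \right)} = 51 \left(- \frac{26}{33}\right) = - \frac{442}{11}$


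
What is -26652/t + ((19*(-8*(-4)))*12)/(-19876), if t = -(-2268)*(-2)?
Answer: 10346677/1878282 ≈ 5.5086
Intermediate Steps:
t = -4536 (t = -81*56 = -4536)
-26652/t + ((19*(-8*(-4)))*12)/(-19876) = -26652/(-4536) + ((19*(-8*(-4)))*12)/(-19876) = -26652*(-1/4536) + ((19*32)*12)*(-1/19876) = 2221/378 + (608*12)*(-1/19876) = 2221/378 + 7296*(-1/19876) = 2221/378 - 1824/4969 = 10346677/1878282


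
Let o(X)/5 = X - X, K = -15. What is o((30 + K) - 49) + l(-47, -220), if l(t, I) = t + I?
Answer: -267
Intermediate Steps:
l(t, I) = I + t
o(X) = 0 (o(X) = 5*(X - X) = 5*0 = 0)
o((30 + K) - 49) + l(-47, -220) = 0 + (-220 - 47) = 0 - 267 = -267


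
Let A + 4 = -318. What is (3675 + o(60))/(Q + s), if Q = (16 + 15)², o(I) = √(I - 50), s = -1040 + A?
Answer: -3675/401 - √10/401 ≈ -9.1725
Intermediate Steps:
A = -322 (A = -4 - 318 = -322)
s = -1362 (s = -1040 - 322 = -1362)
o(I) = √(-50 + I)
Q = 961 (Q = 31² = 961)
(3675 + o(60))/(Q + s) = (3675 + √(-50 + 60))/(961 - 1362) = (3675 + √10)/(-401) = (3675 + √10)*(-1/401) = -3675/401 - √10/401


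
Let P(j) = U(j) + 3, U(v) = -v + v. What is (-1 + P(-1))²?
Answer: 4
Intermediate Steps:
U(v) = 0
P(j) = 3 (P(j) = 0 + 3 = 3)
(-1 + P(-1))² = (-1 + 3)² = 2² = 4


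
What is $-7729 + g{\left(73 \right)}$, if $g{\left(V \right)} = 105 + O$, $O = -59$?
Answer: $-7683$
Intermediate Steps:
$g{\left(V \right)} = 46$ ($g{\left(V \right)} = 105 - 59 = 46$)
$-7729 + g{\left(73 \right)} = -7729 + 46 = -7683$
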